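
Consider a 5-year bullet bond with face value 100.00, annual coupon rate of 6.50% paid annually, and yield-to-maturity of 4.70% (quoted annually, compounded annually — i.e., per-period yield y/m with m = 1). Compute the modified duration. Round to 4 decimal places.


Coupon per period c = face * coupon_rate / m = 6.500000
Periods per year m = 1; per-period yield y/m = 0.047000
Number of cashflows N = 5
Cashflows (t years, CF_t, discount factor 1/(1+y/m)^(m*t), PV):
  t = 1.0000: CF_t = 6.500000, DF = 0.955110, PV = 6.208214
  t = 2.0000: CF_t = 6.500000, DF = 0.912235, PV = 5.929526
  t = 3.0000: CF_t = 6.500000, DF = 0.871284, PV = 5.663349
  t = 4.0000: CF_t = 6.500000, DF = 0.832172, PV = 5.409120
  t = 5.0000: CF_t = 106.500000, DF = 0.794816, PV = 84.647902
Price P = sum_t PV_t = 107.858111
First compute Macaulay numerator sum_t t * PV_t:
  t * PV_t at t = 1.0000: 6.208214
  t * PV_t at t = 2.0000: 11.859052
  t * PV_t at t = 3.0000: 16.990046
  t * PV_t at t = 4.0000: 21.636481
  t * PV_t at t = 5.0000: 423.239511
Macaulay duration D = 479.933304 / 107.858111 = 4.449673
Modified duration = D / (1 + y/m) = 4.449673 / (1 + 0.047000) = 4.249926

Answer: Modified duration = 4.2499


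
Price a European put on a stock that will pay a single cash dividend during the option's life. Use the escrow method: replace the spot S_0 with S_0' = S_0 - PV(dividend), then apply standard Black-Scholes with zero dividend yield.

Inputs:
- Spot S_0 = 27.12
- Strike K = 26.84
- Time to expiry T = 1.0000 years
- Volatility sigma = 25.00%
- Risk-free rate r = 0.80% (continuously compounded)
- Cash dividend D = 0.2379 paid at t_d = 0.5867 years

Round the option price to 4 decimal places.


PV(D) = D * exp(-r * t_d) = 0.2379 * 0.99531740 = 0.23678601
S_0' = S_0 - PV(D) = 27.1200 - 0.23678601 = 26.88321399
d1 = (ln(S_0'/K) + (r + sigma^2/2)*T) / (sigma*sqrt(T)) = 0.16343506
d2 = d1 - sigma*sqrt(T) = -0.08656494
exp(-rT) = 0.99203191
N(-d1) = 0.43508795; N(-d2) = 0.53449133
P = K * exp(-rT) * N(-d2) - S_0' * N(-d1) = 26.8400 * 0.99203191 * 0.53449133 - 26.88321399 * 0.43508795 = 2.5349

Answer: Price = 2.5349


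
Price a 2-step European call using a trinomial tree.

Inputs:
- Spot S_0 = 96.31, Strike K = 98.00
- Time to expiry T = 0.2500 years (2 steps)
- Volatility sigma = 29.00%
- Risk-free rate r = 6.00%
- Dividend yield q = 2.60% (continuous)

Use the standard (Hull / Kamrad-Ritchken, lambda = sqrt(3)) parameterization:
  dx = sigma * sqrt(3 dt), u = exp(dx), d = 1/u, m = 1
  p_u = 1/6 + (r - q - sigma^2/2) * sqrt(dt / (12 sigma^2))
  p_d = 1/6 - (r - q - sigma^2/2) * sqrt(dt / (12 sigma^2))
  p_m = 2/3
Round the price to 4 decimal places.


Answer: Price = V(0,0) = 4.7052

Derivation:
dt = T/N = 0.125000; dx = sigma*sqrt(3*dt) = 0.177588
u = exp(dx) = 1.194333; d = 1/u = 0.837287
p_u = 0.163834, p_m = 0.666667, p_d = 0.169500
Discount per step: exp(-r*dt) = 0.992528
Stock lattice S(k, j) with j the centered position index:
  k=0: S(0,+0) = 96.3100
  k=1: S(1,-1) = 80.6391; S(1,+0) = 96.3100; S(1,+1) = 115.0262
  k=2: S(2,-2) = 67.5181; S(2,-1) = 80.6391; S(2,+0) = 96.3100; S(2,+1) = 115.0262; S(2,+2) = 137.3796
Terminal payoffs V(N, j) = max(S_T - K, 0):
  V(2,-2) = 0.000000; V(2,-1) = 0.000000; V(2,+0) = 0.000000; V(2,+1) = 17.026227; V(2,+2) = 39.379637
Backward induction: V(k, j) = exp(-r*dt) * [p_u * V(k+1, j+1) + p_m * V(k+1, j) + p_d * V(k+1, j-1)]
  V(1,-1) = exp(-r*dt) * [p_u*0.000000 + p_m*0.000000 + p_d*0.000000] = 0.000000
  V(1,+0) = exp(-r*dt) * [p_u*17.026227 + p_m*0.000000 + p_d*0.000000] = 2.768625
  V(1,+1) = exp(-r*dt) * [p_u*39.379637 + p_m*17.026227 + p_d*0.000000] = 17.669505
  V(0,+0) = exp(-r*dt) * [p_u*17.669505 + p_m*2.768625 + p_d*0.000000] = 4.705186


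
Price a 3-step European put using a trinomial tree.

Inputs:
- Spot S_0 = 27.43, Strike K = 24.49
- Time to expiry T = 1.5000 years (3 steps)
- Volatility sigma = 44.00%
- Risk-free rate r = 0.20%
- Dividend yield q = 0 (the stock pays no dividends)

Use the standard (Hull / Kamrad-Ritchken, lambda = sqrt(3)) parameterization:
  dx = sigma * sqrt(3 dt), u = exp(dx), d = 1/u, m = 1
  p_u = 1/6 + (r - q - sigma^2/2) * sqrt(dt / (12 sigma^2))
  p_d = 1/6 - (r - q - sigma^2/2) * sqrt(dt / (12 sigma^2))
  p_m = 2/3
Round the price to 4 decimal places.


Answer: Price = V(0,0) = 4.0331

Derivation:
dt = T/N = 0.500000; dx = sigma*sqrt(3*dt) = 0.538888
u = exp(dx) = 1.714099; d = 1/u = 0.583397
p_u = 0.122687, p_m = 0.666667, p_d = 0.210646
Discount per step: exp(-r*dt) = 0.999000
Stock lattice S(k, j) with j the centered position index:
  k=0: S(0,+0) = 27.4300
  k=1: S(1,-1) = 16.0026; S(1,+0) = 27.4300; S(1,+1) = 47.0177
  k=2: S(2,-2) = 9.3358; S(2,-1) = 16.0026; S(2,+0) = 27.4300; S(2,+1) = 47.0177; S(2,+2) = 80.5931
  k=3: S(3,-3) = 5.4465; S(3,-2) = 9.3358; S(3,-1) = 16.0026; S(3,+0) = 27.4300; S(3,+1) = 47.0177; S(3,+2) = 80.5931; S(3,+3) = 138.1445
Terminal payoffs V(N, j) = max(K - S_T, 0):
  V(3,-3) = 19.043495; V(3,-2) = 15.154150; V(3,-1) = 8.487426; V(3,+0) = 0.000000; V(3,+1) = 0.000000; V(3,+2) = 0.000000; V(3,+3) = 0.000000
Backward induction: V(k, j) = exp(-r*dt) * [p_u * V(k+1, j+1) + p_m * V(k+1, j) + p_d * V(k+1, j-1)]
  V(2,-2) = exp(-r*dt) * [p_u*8.487426 + p_m*15.154150 + p_d*19.043495] = 15.140356
  V(2,-1) = exp(-r*dt) * [p_u*0.000000 + p_m*8.487426 + p_d*15.154150] = 8.841601
  V(2,+0) = exp(-r*dt) * [p_u*0.000000 + p_m*0.000000 + p_d*8.487426] = 1.786057
  V(2,+1) = exp(-r*dt) * [p_u*0.000000 + p_m*0.000000 + p_d*0.000000] = 0.000000
  V(2,+2) = exp(-r*dt) * [p_u*0.000000 + p_m*0.000000 + p_d*0.000000] = 0.000000
  V(1,-1) = exp(-r*dt) * [p_u*1.786057 + p_m*8.841601 + p_d*15.140356] = 9.293487
  V(1,+0) = exp(-r*dt) * [p_u*0.000000 + p_m*1.786057 + p_d*8.841601] = 3.050102
  V(1,+1) = exp(-r*dt) * [p_u*0.000000 + p_m*0.000000 + p_d*1.786057] = 0.375850
  V(0,+0) = exp(-r*dt) * [p_u*0.375850 + p_m*3.050102 + p_d*9.293487] = 4.033115


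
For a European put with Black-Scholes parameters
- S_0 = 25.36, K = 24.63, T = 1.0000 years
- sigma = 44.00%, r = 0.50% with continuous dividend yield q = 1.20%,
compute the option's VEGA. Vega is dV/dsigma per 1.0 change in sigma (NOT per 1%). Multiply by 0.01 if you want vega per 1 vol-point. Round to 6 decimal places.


d1 = 0.2704725396; d2 = -0.1695274604
phi(d1) = 0.3846135440; exp(-qT) = 0.9880717129; exp(-rT) = 0.9950124792
Vega = S * exp(-qT) * phi(d1) * sqrt(T) = 25.3600 * 0.9880717129 * 0.3846135440 * 1.0000000000 = 9.637453

Answer: Vega = 9.637453


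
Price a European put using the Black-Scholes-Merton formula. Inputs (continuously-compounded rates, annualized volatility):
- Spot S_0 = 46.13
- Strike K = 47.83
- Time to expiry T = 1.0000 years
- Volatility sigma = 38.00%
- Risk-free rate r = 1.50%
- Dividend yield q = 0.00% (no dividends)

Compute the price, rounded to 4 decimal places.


Answer: Price = 7.5305

Derivation:
d1 = (ln(S/K) + (r - q + 0.5*sigma^2) * T) / (sigma * sqrt(T)) = 0.13423800
d2 = d1 - sigma * sqrt(T) = -0.24576200
exp(-rT) = 0.98511194; exp(-qT) = 1.00000000
P = K * exp(-rT) * N(-d2) - S_0 * exp(-qT) * N(-d1)
N(-d1) = 0.44660719; N(-d2) = 0.59706676
P = 47.8300 * 0.98511194 * 0.59706676 - 46.1300 * 1.00000000 * 0.44660719 = 7.5305


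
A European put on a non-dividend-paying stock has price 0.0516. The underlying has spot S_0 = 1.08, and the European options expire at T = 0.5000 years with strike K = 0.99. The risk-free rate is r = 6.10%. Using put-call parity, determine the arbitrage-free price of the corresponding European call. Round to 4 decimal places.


Answer: Call price = 0.1713

Derivation:
Put-call parity: C - P = S_0 * exp(-qT) - K * exp(-rT).
S_0 * exp(-qT) = 1.0800 * 1.00000000 = 1.08000000
K * exp(-rT) = 0.9900 * 0.96996043 = 0.96026083
C = P + S*exp(-qT) - K*exp(-rT)
C = 0.0516 + 1.08000000 - 0.96026083 = 0.1713


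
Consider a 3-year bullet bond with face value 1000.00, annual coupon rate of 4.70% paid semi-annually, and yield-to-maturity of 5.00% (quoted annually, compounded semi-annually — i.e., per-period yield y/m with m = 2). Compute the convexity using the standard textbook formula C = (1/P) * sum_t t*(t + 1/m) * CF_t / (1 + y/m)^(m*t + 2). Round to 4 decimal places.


Answer: Convexity = 9.2515

Derivation:
Coupon per period c = face * coupon_rate / m = 23.500000
Periods per year m = 2; per-period yield y/m = 0.025000
Number of cashflows N = 6
Cashflows (t years, CF_t, discount factor 1/(1+y/m)^(m*t), PV):
  t = 0.5000: CF_t = 23.500000, DF = 0.975610, PV = 22.926829
  t = 1.0000: CF_t = 23.500000, DF = 0.951814, PV = 22.367638
  t = 1.5000: CF_t = 23.500000, DF = 0.928599, PV = 21.822086
  t = 2.0000: CF_t = 23.500000, DF = 0.905951, PV = 21.289840
  t = 2.5000: CF_t = 23.500000, DF = 0.883854, PV = 20.770576
  t = 3.0000: CF_t = 1023.500000, DF = 0.862297, PV = 882.560842
Price P = sum_t PV_t = 991.737812
Convexity numerator sum_t t*(t + 1/m) * CF_t / (1+y/m)^(m*t + 2):
  t = 0.5000: term = 10.911043
  t = 1.0000: term = 31.934760
  t = 1.5000: term = 62.311727
  t = 2.0000: term = 101.319882
  t = 2.5000: term = 148.272998
  t = 3.0000: term = 8820.358210
Convexity = (1/P) * sum = 9175.108620 / 991.737812 = 9.251547


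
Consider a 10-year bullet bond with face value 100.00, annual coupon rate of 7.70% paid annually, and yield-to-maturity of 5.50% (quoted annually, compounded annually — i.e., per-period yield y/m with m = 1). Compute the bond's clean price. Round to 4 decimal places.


Coupon per period c = face * coupon_rate / m = 7.700000
Periods per year m = 1; per-period yield y/m = 0.055000
Number of cashflows N = 10
Cashflows (t years, CF_t, discount factor 1/(1+y/m)^(m*t), PV):
  t = 1.0000: CF_t = 7.700000, DF = 0.947867, PV = 7.298578
  t = 2.0000: CF_t = 7.700000, DF = 0.898452, PV = 6.918084
  t = 3.0000: CF_t = 7.700000, DF = 0.851614, PV = 6.557425
  t = 4.0000: CF_t = 7.700000, DF = 0.807217, PV = 6.215569
  t = 5.0000: CF_t = 7.700000, DF = 0.765134, PV = 5.891535
  t = 6.0000: CF_t = 7.700000, DF = 0.725246, PV = 5.584393
  t = 7.0000: CF_t = 7.700000, DF = 0.687437, PV = 5.293263
  t = 8.0000: CF_t = 7.700000, DF = 0.651599, PV = 5.017311
  t = 9.0000: CF_t = 7.700000, DF = 0.617629, PV = 4.755745
  t = 10.0000: CF_t = 107.700000, DF = 0.585431, PV = 63.050873
Price P = sum_t PV_t = 116.582777

Answer: Price = 116.5828


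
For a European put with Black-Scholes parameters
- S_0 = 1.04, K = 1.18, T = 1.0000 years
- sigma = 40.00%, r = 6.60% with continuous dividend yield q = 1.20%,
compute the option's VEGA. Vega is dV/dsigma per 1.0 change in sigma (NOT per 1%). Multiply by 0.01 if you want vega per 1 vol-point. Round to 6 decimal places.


d1 = 0.0192656867; d2 = -0.3807343133
phi(d1) = 0.3988682502; exp(-qT) = 0.9880717129; exp(-rT) = 0.9361308643
Vega = S * exp(-qT) * phi(d1) * sqrt(T) = 1.0400 * 0.9880717129 * 0.3988682502 * 1.0000000000 = 0.409875

Answer: Vega = 0.409875


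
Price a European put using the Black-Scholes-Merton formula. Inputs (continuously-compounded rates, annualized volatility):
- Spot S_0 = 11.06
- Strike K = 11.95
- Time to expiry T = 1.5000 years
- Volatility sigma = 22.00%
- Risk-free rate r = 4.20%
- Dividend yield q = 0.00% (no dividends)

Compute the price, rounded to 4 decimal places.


Answer: Price = 1.2758

Derivation:
d1 = (ln(S/K) + (r - q + 0.5*sigma^2) * T) / (sigma * sqrt(T)) = 0.08129232
d2 = d1 - sigma * sqrt(T) = -0.18815155
exp(-rT) = 0.93894347; exp(-qT) = 1.00000000
P = K * exp(-rT) * N(-d2) - S_0 * exp(-qT) * N(-d1)
N(-d1) = 0.46760474; N(-d2) = 0.57462107
P = 11.9500 * 0.93894347 * 0.57462107 - 11.0600 * 1.00000000 * 0.46760474 = 1.2758


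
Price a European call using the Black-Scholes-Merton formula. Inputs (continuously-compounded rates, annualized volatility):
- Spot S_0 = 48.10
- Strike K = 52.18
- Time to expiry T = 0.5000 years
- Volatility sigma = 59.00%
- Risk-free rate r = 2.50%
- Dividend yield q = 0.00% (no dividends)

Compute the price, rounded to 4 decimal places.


Answer: Price = 6.6259

Derivation:
d1 = (ln(S/K) + (r - q + 0.5*sigma^2) * T) / (sigma * sqrt(T)) = 0.04340413
d2 = d1 - sigma * sqrt(T) = -0.37378888
exp(-rT) = 0.98757780; exp(-qT) = 1.00000000
C = S_0 * exp(-qT) * N(d1) - K * exp(-rT) * N(d2)
N(d1) = 0.51731031; N(d2) = 0.35428070
C = 48.1000 * 1.00000000 * 0.51731031 - 52.1800 * 0.98757780 * 0.35428070 = 6.6259


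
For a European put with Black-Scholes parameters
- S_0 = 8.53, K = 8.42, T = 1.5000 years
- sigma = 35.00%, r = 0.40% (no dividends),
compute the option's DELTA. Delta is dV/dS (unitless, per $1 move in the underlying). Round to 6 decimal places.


d1 = 0.2586067068; d2 = -0.1700539982
phi(d1) = 0.3858227362; exp(-qT) = 1.0000000000; exp(-rT) = 0.9940179641
N(-d1) = 0.3979693540
Delta = -exp(-qT) * N(-d1) = -1.0000000000 * 0.3979693540 = -0.397969

Answer: Delta = -0.397969


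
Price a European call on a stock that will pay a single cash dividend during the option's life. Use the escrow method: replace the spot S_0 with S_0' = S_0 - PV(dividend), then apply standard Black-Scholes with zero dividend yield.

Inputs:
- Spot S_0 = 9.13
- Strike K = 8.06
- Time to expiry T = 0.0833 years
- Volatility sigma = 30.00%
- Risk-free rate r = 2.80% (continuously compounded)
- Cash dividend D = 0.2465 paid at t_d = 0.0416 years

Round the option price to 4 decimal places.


PV(D) = D * exp(-r * t_d) = 0.2465 * 0.99883588 = 0.24621304
S_0' = S_0 - PV(D) = 9.1300 - 0.24621304 = 8.88378696
d1 = (ln(S_0'/K) + (r + sigma^2/2)*T) / (sigma*sqrt(T)) = 1.19414458
d2 = d1 - sigma*sqrt(T) = 1.10755936
exp(-rT) = 0.99767032
N(d1) = 0.88378929; N(d2) = 0.86597392
C = S_0' * N(d1) - K * exp(-rT) * N(d2) = 8.88378696 * 0.88378929 - 8.0600 * 0.99767032 * 0.86597392 = 0.8879

Answer: Price = 0.8879


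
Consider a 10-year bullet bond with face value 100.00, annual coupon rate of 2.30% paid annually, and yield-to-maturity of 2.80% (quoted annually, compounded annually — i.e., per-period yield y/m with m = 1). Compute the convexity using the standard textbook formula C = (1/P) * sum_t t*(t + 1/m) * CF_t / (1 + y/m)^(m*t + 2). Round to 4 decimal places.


Coupon per period c = face * coupon_rate / m = 2.300000
Periods per year m = 1; per-period yield y/m = 0.028000
Number of cashflows N = 10
Cashflows (t years, CF_t, discount factor 1/(1+y/m)^(m*t), PV):
  t = 1.0000: CF_t = 2.300000, DF = 0.972763, PV = 2.237354
  t = 2.0000: CF_t = 2.300000, DF = 0.946267, PV = 2.176414
  t = 3.0000: CF_t = 2.300000, DF = 0.920493, PV = 2.117135
  t = 4.0000: CF_t = 2.300000, DF = 0.895422, PV = 2.059470
  t = 5.0000: CF_t = 2.300000, DF = 0.871033, PV = 2.003375
  t = 6.0000: CF_t = 2.300000, DF = 0.847308, PV = 1.948808
  t = 7.0000: CF_t = 2.300000, DF = 0.824230, PV = 1.895728
  t = 8.0000: CF_t = 2.300000, DF = 0.801780, PV = 1.844093
  t = 9.0000: CF_t = 2.300000, DF = 0.779941, PV = 1.793865
  t = 10.0000: CF_t = 102.300000, DF = 0.758698, PV = 77.614790
Price P = sum_t PV_t = 95.691033
Convexity numerator sum_t t*(t + 1/m) * CF_t / (1+y/m)^(m*t + 2):
  t = 1.0000: term = 4.234269
  t = 2.0000: term = 12.356817
  t = 3.0000: term = 24.040501
  t = 4.0000: term = 38.976168
  t = 5.0000: term = 56.871841
  t = 6.0000: term = 77.451924
  t = 7.0000: term = 100.456451
  t = 8.0000: term = 125.640364
  t = 9.0000: term = 152.772816
  t = 10.0000: term = 8078.876012
Convexity = (1/P) * sum = 8671.677163 / 95.691033 = 90.621628

Answer: Convexity = 90.6216


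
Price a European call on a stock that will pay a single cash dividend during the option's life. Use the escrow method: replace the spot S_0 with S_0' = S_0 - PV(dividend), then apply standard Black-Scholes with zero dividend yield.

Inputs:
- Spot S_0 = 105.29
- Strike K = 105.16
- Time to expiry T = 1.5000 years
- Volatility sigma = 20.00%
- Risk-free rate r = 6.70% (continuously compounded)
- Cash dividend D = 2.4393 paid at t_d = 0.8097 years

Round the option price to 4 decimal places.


PV(D) = D * exp(-r * t_d) = 2.4393 * 0.94719537 = 2.31049367
S_0' = S_0 - PV(D) = 105.2900 - 2.31049367 = 102.97950633
d1 = (ln(S_0'/K) + (r + sigma^2/2)*T) / (sigma*sqrt(T)) = 0.44722376
d2 = d1 - sigma*sqrt(T) = 0.20227478
exp(-rT) = 0.90438511
N(d1) = 0.67264325; N(d2) = 0.58014904
C = S_0' * N(d1) - K * exp(-rT) * N(d2) = 102.97950633 * 0.67264325 - 105.1600 * 0.90438511 * 0.58014904 = 14.0933

Answer: Price = 14.0933


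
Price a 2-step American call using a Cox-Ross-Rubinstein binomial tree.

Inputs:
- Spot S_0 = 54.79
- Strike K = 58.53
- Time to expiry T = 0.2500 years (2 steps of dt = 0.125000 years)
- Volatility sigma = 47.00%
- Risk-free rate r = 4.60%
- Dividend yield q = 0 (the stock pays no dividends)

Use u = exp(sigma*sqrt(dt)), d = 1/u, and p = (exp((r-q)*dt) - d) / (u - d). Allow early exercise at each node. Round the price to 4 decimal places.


dt = T/N = 0.125000
u = exp(sigma*sqrt(dt)) = 1.180774; d = 1/u = 0.846902
p = (exp((r-q)*dt) - d) / (u - d) = 0.475825
Discount per step: exp(-r*dt) = 0.994266
Stock lattice S(k, i) with i counting down-moves:
  k=0: S(0,0) = 54.7900
  k=1: S(1,0) = 64.6946; S(1,1) = 46.4018
  k=2: S(2,0) = 76.3897; S(2,1) = 54.7900; S(2,2) = 39.2978
Terminal payoffs V(N, i) = max(S_T - K, 0):
  V(2,0) = 17.859701; V(2,1) = 0.000000; V(2,2) = 0.000000
Backward induction: V(k, i) = exp(-r*dt) * [p * V(k+1, i) + (1-p) * V(k+1, i+1)]; then take max(V_cont, immediate exercise) for American.
  V(1,0) = exp(-r*dt) * [p*17.859701 + (1-p)*0.000000] = 8.449361; exercise = 6.164603; V(1,0) = max -> 8.449361
  V(1,1) = exp(-r*dt) * [p*0.000000 + (1-p)*0.000000] = 0.000000; exercise = 0.000000; V(1,1) = max -> 0.000000
  V(0,0) = exp(-r*dt) * [p*8.449361 + (1-p)*0.000000] = 3.997363; exercise = 0.000000; V(0,0) = max -> 3.997363

Answer: Price = V(0,0) = 3.9974


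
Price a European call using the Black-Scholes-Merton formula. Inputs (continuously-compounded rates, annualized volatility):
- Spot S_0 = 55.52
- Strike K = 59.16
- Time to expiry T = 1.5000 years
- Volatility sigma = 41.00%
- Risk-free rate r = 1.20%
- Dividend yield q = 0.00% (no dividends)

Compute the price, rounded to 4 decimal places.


d1 = (ln(S/K) + (r - q + 0.5*sigma^2) * T) / (sigma * sqrt(T)) = 0.16045687
d2 = d1 - sigma * sqrt(T) = -0.34168853
exp(-rT) = 0.98216103; exp(-qT) = 1.00000000
C = S_0 * exp(-qT) * N(d1) - K * exp(-rT) * N(d2)
N(d1) = 0.56373940; N(d2) = 0.36629265
C = 55.5200 * 1.00000000 * 0.56373940 - 59.1600 * 0.98216103 * 0.36629265 = 10.0155

Answer: Price = 10.0155


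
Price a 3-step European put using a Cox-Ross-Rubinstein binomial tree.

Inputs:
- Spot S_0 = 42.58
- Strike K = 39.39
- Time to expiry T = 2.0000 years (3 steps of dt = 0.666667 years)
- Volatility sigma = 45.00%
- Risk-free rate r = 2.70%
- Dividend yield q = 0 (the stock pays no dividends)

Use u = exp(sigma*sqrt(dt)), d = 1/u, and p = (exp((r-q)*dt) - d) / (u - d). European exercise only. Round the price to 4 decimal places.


Answer: Price = V(0,0) = 8.2693

Derivation:
dt = T/N = 0.666667
u = exp(sigma*sqrt(dt)) = 1.444009; d = 1/u = 0.692516
p = (exp((r-q)*dt) - d) / (u - d) = 0.433333
Discount per step: exp(-r*dt) = 0.982161
Stock lattice S(k, i) with i counting down-moves:
  k=0: S(0,0) = 42.5800
  k=1: S(1,0) = 61.4859; S(1,1) = 29.4873
  k=2: S(2,0) = 88.7862; S(2,1) = 42.5800; S(2,2) = 20.4205
  k=3: S(3,0) = 128.2081; S(3,1) = 61.4859; S(3,2) = 29.4873; S(3,3) = 14.1415
Terminal payoffs V(N, i) = max(K - S_T, 0):
  V(3,0) = 0.000000; V(3,1) = 0.000000; V(3,2) = 9.902655; V(3,3) = 25.248492
Backward induction: V(k, i) = exp(-r*dt) * [p * V(k+1, i) + (1-p) * V(k+1, i+1)].
  V(2,0) = exp(-r*dt) * [p*0.000000 + (1-p)*0.000000] = 0.000000
  V(2,1) = exp(-r*dt) * [p*0.000000 + (1-p)*9.902655] = 5.511405
  V(2,2) = exp(-r*dt) * [p*9.902655 + (1-p)*25.248492] = 18.266855
  V(1,0) = exp(-r*dt) * [p*0.000000 + (1-p)*5.511405] = 3.067418
  V(1,1) = exp(-r*dt) * [p*5.511405 + (1-p)*18.266855] = 12.512239
  V(0,0) = exp(-r*dt) * [p*3.067418 + (1-p)*12.512239] = 8.269292


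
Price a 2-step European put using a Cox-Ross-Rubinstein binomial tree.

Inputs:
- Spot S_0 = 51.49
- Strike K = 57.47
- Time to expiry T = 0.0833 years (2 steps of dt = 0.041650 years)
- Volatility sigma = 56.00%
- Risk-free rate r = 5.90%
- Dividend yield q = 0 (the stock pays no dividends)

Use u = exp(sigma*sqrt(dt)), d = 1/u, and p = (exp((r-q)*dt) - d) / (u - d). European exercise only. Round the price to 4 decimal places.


dt = T/N = 0.041650
u = exp(sigma*sqrt(dt)) = 1.121073; d = 1/u = 0.892002
p = (exp((r-q)*dt) - d) / (u - d) = 0.482200
Discount per step: exp(-r*dt) = 0.997546
Stock lattice S(k, i) with i counting down-moves:
  k=0: S(0,0) = 51.4900
  k=1: S(1,0) = 57.7241; S(1,1) = 45.9292
  k=2: S(2,0) = 64.7129; S(2,1) = 51.4900; S(2,2) = 40.9689
Terminal payoffs V(N, i) = max(K - S_T, 0):
  V(2,0) = 0.000000; V(2,1) = 5.980000; V(2,2) = 16.501057
Backward induction: V(k, i) = exp(-r*dt) * [p * V(k+1, i) + (1-p) * V(k+1, i+1)].
  V(1,0) = exp(-r*dt) * [p*0.000000 + (1-p)*5.980000] = 3.088844
  V(1,1) = exp(-r*dt) * [p*5.980000 + (1-p)*16.501057] = 11.399755
  V(0,0) = exp(-r*dt) * [p*3.088844 + (1-p)*11.399755] = 7.374091

Answer: Price = V(0,0) = 7.3741


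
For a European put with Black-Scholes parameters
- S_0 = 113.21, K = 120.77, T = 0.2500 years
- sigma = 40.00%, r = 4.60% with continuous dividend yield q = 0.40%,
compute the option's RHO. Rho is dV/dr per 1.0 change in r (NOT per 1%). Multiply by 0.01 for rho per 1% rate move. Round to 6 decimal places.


Answer: Rho = -19.238833

Derivation:
d1 = -0.1707170460; d2 = -0.3707170460
phi(d1) = 0.3931709839; exp(-qT) = 0.9990004998; exp(-rT) = 0.9885658722
N(-d2) = 0.6445758536
Rho = -K*T*exp(-rT)*N(-d2) = -120.7700 * 0.2500 * 0.9885658722 * 0.6445758536 = -19.238833


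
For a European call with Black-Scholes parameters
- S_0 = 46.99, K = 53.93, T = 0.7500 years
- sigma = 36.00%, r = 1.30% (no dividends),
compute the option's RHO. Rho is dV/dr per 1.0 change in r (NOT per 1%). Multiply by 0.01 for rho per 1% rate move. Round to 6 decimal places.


Answer: Rho = 11.437458

Derivation:
d1 = -0.2546823424; d2 = -0.5664514878
phi(d1) = 0.3862115198; exp(-qT) = 1.0000000000; exp(-rT) = 0.9902973771
N(d2) = 0.2855434511
Rho = K*T*exp(-rT)*N(d2) = 53.9300 * 0.7500 * 0.9902973771 * 0.2855434511 = 11.437458


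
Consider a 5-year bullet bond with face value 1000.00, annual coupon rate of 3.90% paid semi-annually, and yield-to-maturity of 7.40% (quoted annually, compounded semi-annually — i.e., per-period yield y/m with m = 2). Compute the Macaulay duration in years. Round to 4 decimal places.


Coupon per period c = face * coupon_rate / m = 19.500000
Periods per year m = 2; per-period yield y/m = 0.037000
Number of cashflows N = 10
Cashflows (t years, CF_t, discount factor 1/(1+y/m)^(m*t), PV):
  t = 0.5000: CF_t = 19.500000, DF = 0.964320, PV = 18.804243
  t = 1.0000: CF_t = 19.500000, DF = 0.929913, PV = 18.133311
  t = 1.5000: CF_t = 19.500000, DF = 0.896734, PV = 17.486317
  t = 2.0000: CF_t = 19.500000, DF = 0.864739, PV = 16.862408
  t = 2.5000: CF_t = 19.500000, DF = 0.833885, PV = 16.260760
  t = 3.0000: CF_t = 19.500000, DF = 0.804132, PV = 15.680578
  t = 3.5000: CF_t = 19.500000, DF = 0.775441, PV = 15.121098
  t = 4.0000: CF_t = 19.500000, DF = 0.747773, PV = 14.581579
  t = 4.5000: CF_t = 19.500000, DF = 0.721093, PV = 14.061311
  t = 5.0000: CF_t = 1019.500000, DF = 0.695364, PV = 708.923979
Price P = sum_t PV_t = 855.915582
Macaulay numerator sum_t t * PV_t:
  t * PV_t at t = 0.5000: 9.402122
  t * PV_t at t = 1.0000: 18.133311
  t * PV_t at t = 1.5000: 26.229475
  t * PV_t at t = 2.0000: 33.724815
  t * PV_t at t = 2.5000: 40.651899
  t * PV_t at t = 3.0000: 47.041735
  t * PV_t at t = 3.5000: 52.923842
  t * PV_t at t = 4.0000: 58.326317
  t * PV_t at t = 4.5000: 63.275898
  t * PV_t at t = 5.0000: 3544.619894
Macaulay duration D = (sum_t t * PV_t) / P = 3894.329306 / 855.915582 = 4.549899

Answer: Macaulay duration = 4.5499 years


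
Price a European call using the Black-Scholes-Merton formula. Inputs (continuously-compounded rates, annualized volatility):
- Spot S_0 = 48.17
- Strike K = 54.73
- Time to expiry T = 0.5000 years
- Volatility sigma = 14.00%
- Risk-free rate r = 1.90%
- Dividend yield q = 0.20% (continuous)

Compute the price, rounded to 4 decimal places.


Answer: Price = 0.2812

Derivation:
d1 = (ln(S/K) + (r - q + 0.5*sigma^2) * T) / (sigma * sqrt(T)) = -1.15435772
d2 = d1 - sigma * sqrt(T) = -1.25335267
exp(-rT) = 0.99054498; exp(-qT) = 0.99900050
C = S_0 * exp(-qT) * N(d1) - K * exp(-rT) * N(d2)
N(d1) = 0.12417677; N(d2) = 0.10503869
C = 48.1700 * 0.99900050 * 0.12417677 - 54.7300 * 0.99054498 * 0.10503869 = 0.2812


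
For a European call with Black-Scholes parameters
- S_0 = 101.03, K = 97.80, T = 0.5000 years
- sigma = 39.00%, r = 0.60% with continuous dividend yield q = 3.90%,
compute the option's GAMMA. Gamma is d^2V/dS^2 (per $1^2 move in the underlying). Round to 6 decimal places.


Answer: Gamma = 0.013776

Derivation:
d1 = 0.1958791864; d2 = -0.0798924582
phi(d1) = 0.3913617867; exp(-qT) = 0.9806888952; exp(-rT) = 0.9970044955
Gamma = exp(-qT) * phi(d1) / (S * sigma * sqrt(T)) = 0.9806888952 * 0.3913617867 / (101.0300 * 0.3900 * 0.7071067812) = 0.013776


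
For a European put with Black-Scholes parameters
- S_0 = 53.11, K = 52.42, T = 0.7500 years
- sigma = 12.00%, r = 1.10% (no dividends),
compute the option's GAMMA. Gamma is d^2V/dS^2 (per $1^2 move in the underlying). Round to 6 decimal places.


Answer: Gamma = 0.069929

Derivation:
d1 = 0.2571810290; d2 = 0.1532579806
phi(d1) = 0.3859646191; exp(-qT) = 1.0000000000; exp(-rT) = 0.9917839379
Gamma = exp(-qT) * phi(d1) / (S * sigma * sqrt(T)) = 1.0000000000 * 0.3859646191 / (53.1100 * 0.1200 * 0.8660254038) = 0.069929


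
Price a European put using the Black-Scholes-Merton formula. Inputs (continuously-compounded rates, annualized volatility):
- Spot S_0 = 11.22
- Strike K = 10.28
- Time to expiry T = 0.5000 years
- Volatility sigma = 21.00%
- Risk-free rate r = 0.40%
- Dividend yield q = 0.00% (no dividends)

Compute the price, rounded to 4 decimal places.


Answer: Price = 0.2671

Derivation:
d1 = (ln(S/K) + (r - q + 0.5*sigma^2) * T) / (sigma * sqrt(T)) = 0.67695467
d2 = d1 - sigma * sqrt(T) = 0.52846225
exp(-rT) = 0.99800200; exp(-qT) = 1.00000000
P = K * exp(-rT) * N(-d2) - S_0 * exp(-qT) * N(-d1)
N(-d1) = 0.24921736; N(-d2) = 0.29858927
P = 10.2800 * 0.99800200 * 0.29858927 - 11.2200 * 1.00000000 * 0.24921736 = 0.2671


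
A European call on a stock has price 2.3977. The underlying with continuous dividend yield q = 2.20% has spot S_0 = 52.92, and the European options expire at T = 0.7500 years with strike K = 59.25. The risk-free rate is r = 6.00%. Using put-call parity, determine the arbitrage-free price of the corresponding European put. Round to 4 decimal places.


Answer: Put price = 6.9866

Derivation:
Put-call parity: C - P = S_0 * exp(-qT) - K * exp(-rT).
S_0 * exp(-qT) = 52.9200 * 0.98363538 = 52.05398428
K * exp(-rT) = 59.2500 * 0.95599748 = 56.64285080
P = C - S*exp(-qT) + K*exp(-rT)
P = 2.3977 - 52.05398428 + 56.64285080 = 6.9866


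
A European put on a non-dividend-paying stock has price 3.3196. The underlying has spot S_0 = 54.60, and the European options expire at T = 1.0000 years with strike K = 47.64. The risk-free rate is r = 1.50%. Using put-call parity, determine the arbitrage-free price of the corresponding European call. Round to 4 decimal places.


Put-call parity: C - P = S_0 * exp(-qT) - K * exp(-rT).
S_0 * exp(-qT) = 54.6000 * 1.00000000 = 54.60000000
K * exp(-rT) = 47.6400 * 0.98511194 = 46.93073280
C = P + S*exp(-qT) - K*exp(-rT)
C = 3.3196 + 54.60000000 - 46.93073280 = 10.9889

Answer: Call price = 10.9889


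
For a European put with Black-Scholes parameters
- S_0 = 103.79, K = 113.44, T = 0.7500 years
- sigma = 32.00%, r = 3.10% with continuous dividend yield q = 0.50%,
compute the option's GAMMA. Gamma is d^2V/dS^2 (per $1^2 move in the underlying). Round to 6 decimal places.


Answer: Gamma = 0.013732

Derivation:
d1 = -0.1118776210; d2 = -0.3890057502
phi(d1) = 0.3964533758; exp(-qT) = 0.9962570225; exp(-rT) = 0.9770181987
Gamma = exp(-qT) * phi(d1) / (S * sigma * sqrt(T)) = 0.9962570225 * 0.3964533758 / (103.7900 * 0.3200 * 0.8660254038) = 0.013732


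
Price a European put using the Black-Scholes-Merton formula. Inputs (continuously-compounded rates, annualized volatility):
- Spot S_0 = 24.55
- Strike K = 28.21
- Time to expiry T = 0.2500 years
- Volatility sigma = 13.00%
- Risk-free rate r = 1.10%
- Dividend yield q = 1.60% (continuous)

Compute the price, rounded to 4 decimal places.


Answer: Price = 3.6899

Derivation:
d1 = (ln(S/K) + (r - q + 0.5*sigma^2) * T) / (sigma * sqrt(T)) = -2.12464878
d2 = d1 - sigma * sqrt(T) = -2.18964878
exp(-rT) = 0.99725378; exp(-qT) = 0.99600799
P = K * exp(-rT) * N(-d2) - S_0 * exp(-qT) * N(-d1)
N(-d1) = 0.98319203; N(-d2) = 0.98572514
P = 28.2100 * 0.99725378 * 0.98572514 - 24.5500 * 0.99600799 * 0.98319203 = 3.6899


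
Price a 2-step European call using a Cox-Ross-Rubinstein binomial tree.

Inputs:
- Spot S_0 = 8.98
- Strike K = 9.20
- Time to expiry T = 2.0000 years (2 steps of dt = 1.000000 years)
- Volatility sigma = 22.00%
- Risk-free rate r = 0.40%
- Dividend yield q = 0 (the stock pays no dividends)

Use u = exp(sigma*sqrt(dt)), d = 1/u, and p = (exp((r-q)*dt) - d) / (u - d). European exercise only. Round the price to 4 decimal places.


Answer: Price = V(0,0) = 0.9710

Derivation:
dt = T/N = 1.000000
u = exp(sigma*sqrt(dt)) = 1.246077; d = 1/u = 0.802519
p = (exp((r-q)*dt) - d) / (u - d) = 0.454257
Discount per step: exp(-r*dt) = 0.996008
Stock lattice S(k, i) with i counting down-moves:
  k=0: S(0,0) = 8.9800
  k=1: S(1,0) = 11.1898; S(1,1) = 7.2066
  k=2: S(2,0) = 13.9433; S(2,1) = 8.9800; S(2,2) = 5.7834
Terminal payoffs V(N, i) = max(S_T - K, 0):
  V(2,0) = 4.743311; V(2,1) = 0.000000; V(2,2) = 0.000000
Backward induction: V(k, i) = exp(-r*dt) * [p * V(k+1, i) + (1-p) * V(k+1, i+1)].
  V(1,0) = exp(-r*dt) * [p*4.743311 + (1-p)*0.000000] = 2.146080
  V(1,1) = exp(-r*dt) * [p*0.000000 + (1-p)*0.000000] = 0.000000
  V(0,0) = exp(-r*dt) * [p*2.146080 + (1-p)*0.000000] = 0.970980


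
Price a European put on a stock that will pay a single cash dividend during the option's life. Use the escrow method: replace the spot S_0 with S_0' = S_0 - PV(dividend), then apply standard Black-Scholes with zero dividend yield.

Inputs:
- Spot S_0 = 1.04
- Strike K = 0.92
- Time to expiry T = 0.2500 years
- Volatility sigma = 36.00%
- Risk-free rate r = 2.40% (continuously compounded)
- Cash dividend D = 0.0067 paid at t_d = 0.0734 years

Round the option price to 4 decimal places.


PV(D) = D * exp(-r * t_d) = 0.0067 * 0.99823995 = 0.00668821
S_0' = S_0 - PV(D) = 1.0400 - 0.00668821 = 1.03331179
d1 = (ln(S_0'/K) + (r + sigma^2/2)*T) / (sigma*sqrt(T)) = 0.76861436
d2 = d1 - sigma*sqrt(T) = 0.58861436
exp(-rT) = 0.99401796
N(-d1) = 0.22106114; N(-d2) = 0.27806000
P = K * exp(-rT) * N(-d2) - S_0' * N(-d1) = 0.9200 * 0.99401796 * 0.27806000 - 1.03331179 * 0.22106114 = 0.0259

Answer: Price = 0.0259


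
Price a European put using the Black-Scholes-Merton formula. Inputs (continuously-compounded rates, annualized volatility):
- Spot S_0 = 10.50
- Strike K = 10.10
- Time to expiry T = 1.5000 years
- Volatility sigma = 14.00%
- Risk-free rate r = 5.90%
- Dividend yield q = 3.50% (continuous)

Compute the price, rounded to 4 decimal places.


d1 = (ln(S/K) + (r - q + 0.5*sigma^2) * T) / (sigma * sqrt(T)) = 0.52220691
d2 = d1 - sigma * sqrt(T) = 0.35074263
exp(-rT) = 0.91530311; exp(-qT) = 0.94885432
P = K * exp(-rT) * N(-d2) - S_0 * exp(-qT) * N(-d1)
N(-d1) = 0.30076314; N(-d2) = 0.36289072
P = 10.1000 * 0.91530311 * 0.36289072 - 10.5000 * 0.94885432 * 0.30076314 = 0.3583

Answer: Price = 0.3583


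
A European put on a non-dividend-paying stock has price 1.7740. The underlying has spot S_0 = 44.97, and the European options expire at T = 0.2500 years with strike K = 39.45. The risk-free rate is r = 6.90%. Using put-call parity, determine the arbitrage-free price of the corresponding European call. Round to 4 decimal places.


Put-call parity: C - P = S_0 * exp(-qT) - K * exp(-rT).
S_0 * exp(-qT) = 44.9700 * 1.00000000 = 44.97000000
K * exp(-rT) = 39.4500 * 0.98289793 = 38.77532332
C = P + S*exp(-qT) - K*exp(-rT)
C = 1.7740 + 44.97000000 - 38.77532332 = 7.9687

Answer: Call price = 7.9687


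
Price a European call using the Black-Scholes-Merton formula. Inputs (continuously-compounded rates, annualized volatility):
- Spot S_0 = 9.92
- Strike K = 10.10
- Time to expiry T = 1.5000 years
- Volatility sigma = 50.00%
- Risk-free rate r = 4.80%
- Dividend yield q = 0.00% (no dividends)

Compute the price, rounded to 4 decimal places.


Answer: Price = 2.5930

Derivation:
d1 = (ln(S/K) + (r - q + 0.5*sigma^2) * T) / (sigma * sqrt(T)) = 0.39439642
d2 = d1 - sigma * sqrt(T) = -0.21797601
exp(-rT) = 0.93053090; exp(-qT) = 1.00000000
C = S_0 * exp(-qT) * N(d1) - K * exp(-rT) * N(d2)
N(d1) = 0.65335581; N(d2) = 0.41372390
C = 9.9200 * 1.00000000 * 0.65335581 - 10.1000 * 0.93053090 * 0.41372390 = 2.5930


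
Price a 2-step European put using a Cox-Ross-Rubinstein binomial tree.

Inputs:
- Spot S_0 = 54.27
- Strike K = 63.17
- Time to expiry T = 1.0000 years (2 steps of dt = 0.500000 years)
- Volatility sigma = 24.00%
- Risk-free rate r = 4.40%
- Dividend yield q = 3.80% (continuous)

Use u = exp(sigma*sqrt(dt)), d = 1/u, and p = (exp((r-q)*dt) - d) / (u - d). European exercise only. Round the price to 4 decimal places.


Answer: Price = V(0,0) = 10.9181

Derivation:
dt = T/N = 0.500000
u = exp(sigma*sqrt(dt)) = 1.184956; d = 1/u = 0.843913
p = (exp((r-q)*dt) - d) / (u - d) = 0.466485
Discount per step: exp(-r*dt) = 0.978240
Stock lattice S(k, i) with i counting down-moves:
  k=0: S(0,0) = 54.2700
  k=1: S(1,0) = 64.3076; S(1,1) = 45.7992
  k=2: S(2,0) = 76.2016; S(2,1) = 54.2700; S(2,2) = 38.6505
Terminal payoffs V(N, i) = max(K - S_T, 0):
  V(2,0) = 0.000000; V(2,1) = 8.900000; V(2,2) = 24.519476
Backward induction: V(k, i) = exp(-r*dt) * [p * V(k+1, i) + (1-p) * V(k+1, i+1)].
  V(1,0) = exp(-r*dt) * [p*0.000000 + (1-p)*8.900000] = 4.644963
  V(1,1) = exp(-r*dt) * [p*8.900000 + (1-p)*24.519476] = 16.858236
  V(0,0) = exp(-r*dt) * [p*4.644963 + (1-p)*16.858236] = 10.918069


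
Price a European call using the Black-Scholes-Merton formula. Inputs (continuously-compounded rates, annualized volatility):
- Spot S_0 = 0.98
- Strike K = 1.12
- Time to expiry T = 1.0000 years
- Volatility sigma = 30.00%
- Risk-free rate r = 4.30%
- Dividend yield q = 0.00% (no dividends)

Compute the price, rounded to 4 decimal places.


d1 = (ln(S/K) + (r - q + 0.5*sigma^2) * T) / (sigma * sqrt(T)) = -0.15177131
d2 = d1 - sigma * sqrt(T) = -0.45177131
exp(-rT) = 0.95791139; exp(-qT) = 1.00000000
C = S_0 * exp(-qT) * N(d1) - K * exp(-rT) * N(d2)
N(d1) = 0.43968366; N(d2) = 0.32571687
C = 0.9800 * 1.00000000 * 0.43968366 - 1.1200 * 0.95791139 * 0.32571687 = 0.0814

Answer: Price = 0.0814


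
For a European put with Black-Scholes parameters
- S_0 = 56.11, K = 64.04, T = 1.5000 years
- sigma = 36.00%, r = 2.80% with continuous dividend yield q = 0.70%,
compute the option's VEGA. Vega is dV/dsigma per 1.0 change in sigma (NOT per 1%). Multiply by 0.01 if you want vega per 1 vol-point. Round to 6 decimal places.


Answer: Vega = 27.128279

Derivation:
d1 = -0.0079241863; d2 = -0.4488323400
phi(d1) = 0.3989297553; exp(-qT) = 0.9895549326; exp(-rT) = 0.9588697806
Vega = S * exp(-qT) * phi(d1) * sqrt(T) = 56.1100 * 0.9895549326 * 0.3989297553 * 1.2247448714 = 27.128279


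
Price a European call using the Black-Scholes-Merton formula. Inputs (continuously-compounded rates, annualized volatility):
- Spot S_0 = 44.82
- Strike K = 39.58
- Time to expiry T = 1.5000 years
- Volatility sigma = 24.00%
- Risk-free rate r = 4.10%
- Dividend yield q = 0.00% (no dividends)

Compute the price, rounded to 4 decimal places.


Answer: Price = 9.5105

Derivation:
d1 = (ln(S/K) + (r - q + 0.5*sigma^2) * T) / (sigma * sqrt(T)) = 0.77917768
d2 = d1 - sigma * sqrt(T) = 0.48523891
exp(-rT) = 0.94035295; exp(-qT) = 1.00000000
C = S_0 * exp(-qT) * N(d1) - K * exp(-rT) * N(d2)
N(d1) = 0.78206247; N(d2) = 0.68624656
C = 44.8200 * 1.00000000 * 0.78206247 - 39.5800 * 0.94035295 * 0.68624656 = 9.5105


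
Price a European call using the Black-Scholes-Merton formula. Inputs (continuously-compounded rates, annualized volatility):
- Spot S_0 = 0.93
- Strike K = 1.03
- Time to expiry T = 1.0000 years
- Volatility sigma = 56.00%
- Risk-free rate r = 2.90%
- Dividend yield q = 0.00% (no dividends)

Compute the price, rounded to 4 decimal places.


d1 = (ln(S/K) + (r - q + 0.5*sigma^2) * T) / (sigma * sqrt(T)) = 0.14941162
d2 = d1 - sigma * sqrt(T) = -0.41058838
exp(-rT) = 0.97141646; exp(-qT) = 1.00000000
C = S_0 * exp(-qT) * N(d1) - K * exp(-rT) * N(d2)
N(d1) = 0.55938558; N(d2) = 0.34068719
C = 0.9300 * 1.00000000 * 0.55938558 - 1.0300 * 0.97141646 * 0.34068719 = 0.1794

Answer: Price = 0.1794


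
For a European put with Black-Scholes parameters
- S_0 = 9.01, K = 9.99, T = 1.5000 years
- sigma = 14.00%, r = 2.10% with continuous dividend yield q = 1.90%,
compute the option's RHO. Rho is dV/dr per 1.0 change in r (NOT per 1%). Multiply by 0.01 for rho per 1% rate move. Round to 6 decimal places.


Answer: Rho = -10.871346

Derivation:
d1 = -0.4989349388; d2 = -0.6703992208
phi(d1) = 0.3522526625; exp(-qT) = 0.9719022941; exp(-rT) = 0.9689909565
N(-d2) = 0.7486983344
Rho = -K*T*exp(-rT)*N(-d2) = -9.9900 * 1.5000 * 0.9689909565 * 0.7486983344 = -10.871346


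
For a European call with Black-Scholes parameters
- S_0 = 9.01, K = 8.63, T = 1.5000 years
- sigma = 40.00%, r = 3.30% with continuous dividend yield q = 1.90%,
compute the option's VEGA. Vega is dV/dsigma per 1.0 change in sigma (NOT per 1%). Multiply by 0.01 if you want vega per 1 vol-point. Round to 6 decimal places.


Answer: Vega = 3.986949

Derivation:
d1 = 0.3757732954; d2 = -0.1141246532
phi(d1) = 0.3717471657; exp(-qT) = 0.9719022941; exp(-rT) = 0.9517051581
Vega = S * exp(-qT) * phi(d1) * sqrt(T) = 9.0100 * 0.9719022941 * 0.3717471657 * 1.2247448714 = 3.986949


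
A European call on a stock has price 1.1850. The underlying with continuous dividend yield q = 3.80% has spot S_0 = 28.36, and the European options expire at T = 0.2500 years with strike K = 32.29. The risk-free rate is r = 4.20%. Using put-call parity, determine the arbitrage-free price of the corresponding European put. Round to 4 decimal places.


Answer: Put price = 5.0459

Derivation:
Put-call parity: C - P = S_0 * exp(-qT) - K * exp(-rT).
S_0 * exp(-qT) = 28.3600 * 0.99054498 = 28.09185570
K * exp(-rT) = 32.2900 * 0.98955493 = 31.95272877
P = C - S*exp(-qT) + K*exp(-rT)
P = 1.1850 - 28.09185570 + 31.95272877 = 5.0459


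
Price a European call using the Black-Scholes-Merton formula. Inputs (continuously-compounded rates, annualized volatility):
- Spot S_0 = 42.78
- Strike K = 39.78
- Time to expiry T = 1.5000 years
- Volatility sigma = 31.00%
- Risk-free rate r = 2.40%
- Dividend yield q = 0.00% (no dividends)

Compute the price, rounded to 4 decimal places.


d1 = (ln(S/K) + (r - q + 0.5*sigma^2) * T) / (sigma * sqrt(T)) = 0.47615297
d2 = d1 - sigma * sqrt(T) = 0.09648206
exp(-rT) = 0.96464029; exp(-qT) = 1.00000000
C = S_0 * exp(-qT) * N(d1) - K * exp(-rT) * N(d2)
N(d1) = 0.68301730; N(d2) = 0.53843114
C = 42.7800 * 1.00000000 * 0.68301730 - 39.7800 * 0.96464029 * 0.53843114 = 8.5581

Answer: Price = 8.5581


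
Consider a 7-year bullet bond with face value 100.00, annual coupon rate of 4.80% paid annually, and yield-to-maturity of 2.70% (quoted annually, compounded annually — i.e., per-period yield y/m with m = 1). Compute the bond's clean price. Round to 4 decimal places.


Coupon per period c = face * coupon_rate / m = 4.800000
Periods per year m = 1; per-period yield y/m = 0.027000
Number of cashflows N = 7
Cashflows (t years, CF_t, discount factor 1/(1+y/m)^(m*t), PV):
  t = 1.0000: CF_t = 4.800000, DF = 0.973710, PV = 4.673807
  t = 2.0000: CF_t = 4.800000, DF = 0.948111, PV = 4.550932
  t = 3.0000: CF_t = 4.800000, DF = 0.923185, PV = 4.431287
  t = 4.0000: CF_t = 4.800000, DF = 0.898914, PV = 4.314788
  t = 5.0000: CF_t = 4.800000, DF = 0.875282, PV = 4.201352
  t = 6.0000: CF_t = 4.800000, DF = 0.852270, PV = 4.090897
  t = 7.0000: CF_t = 104.800000, DF = 0.829864, PV = 86.969741
Price P = sum_t PV_t = 113.232804

Answer: Price = 113.2328
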